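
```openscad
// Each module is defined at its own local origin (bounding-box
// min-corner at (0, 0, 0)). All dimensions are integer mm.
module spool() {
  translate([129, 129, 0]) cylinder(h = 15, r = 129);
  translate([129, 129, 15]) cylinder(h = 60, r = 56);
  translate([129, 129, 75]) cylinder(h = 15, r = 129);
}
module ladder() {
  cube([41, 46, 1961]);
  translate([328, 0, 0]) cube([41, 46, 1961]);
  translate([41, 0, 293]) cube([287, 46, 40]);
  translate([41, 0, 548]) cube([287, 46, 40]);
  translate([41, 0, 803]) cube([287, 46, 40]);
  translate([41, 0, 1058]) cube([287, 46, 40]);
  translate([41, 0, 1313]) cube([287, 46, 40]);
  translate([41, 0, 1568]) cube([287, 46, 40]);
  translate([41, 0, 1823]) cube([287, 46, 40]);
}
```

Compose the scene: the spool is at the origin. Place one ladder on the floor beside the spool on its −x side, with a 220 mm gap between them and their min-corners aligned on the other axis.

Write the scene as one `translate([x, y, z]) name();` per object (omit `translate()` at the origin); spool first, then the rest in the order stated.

spool();
translate([-589, 0, 0]) ladder();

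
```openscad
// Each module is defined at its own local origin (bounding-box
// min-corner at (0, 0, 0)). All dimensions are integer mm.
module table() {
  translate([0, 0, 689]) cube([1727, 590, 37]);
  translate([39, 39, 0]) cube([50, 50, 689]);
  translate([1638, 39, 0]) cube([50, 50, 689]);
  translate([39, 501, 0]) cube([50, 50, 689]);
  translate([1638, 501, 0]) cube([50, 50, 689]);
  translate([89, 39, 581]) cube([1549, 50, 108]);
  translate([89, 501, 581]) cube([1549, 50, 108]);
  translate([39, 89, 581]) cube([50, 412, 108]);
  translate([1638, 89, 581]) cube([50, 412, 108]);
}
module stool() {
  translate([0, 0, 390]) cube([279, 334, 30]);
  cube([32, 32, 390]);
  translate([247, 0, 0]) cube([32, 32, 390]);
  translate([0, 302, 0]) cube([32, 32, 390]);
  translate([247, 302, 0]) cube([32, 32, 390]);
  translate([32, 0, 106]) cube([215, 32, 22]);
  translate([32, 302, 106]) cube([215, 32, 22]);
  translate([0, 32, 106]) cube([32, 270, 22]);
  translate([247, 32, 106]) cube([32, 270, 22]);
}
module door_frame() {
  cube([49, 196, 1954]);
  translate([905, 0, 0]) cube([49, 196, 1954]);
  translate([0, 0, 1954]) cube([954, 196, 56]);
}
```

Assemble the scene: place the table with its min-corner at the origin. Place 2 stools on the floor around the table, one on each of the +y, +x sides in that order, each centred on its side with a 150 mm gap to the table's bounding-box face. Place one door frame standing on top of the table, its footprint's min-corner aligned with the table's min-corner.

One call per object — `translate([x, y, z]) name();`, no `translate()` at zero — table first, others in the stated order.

table();
translate([724, 740, 0]) stool();
translate([1877, 128, 0]) stool();
translate([0, 0, 726]) door_frame();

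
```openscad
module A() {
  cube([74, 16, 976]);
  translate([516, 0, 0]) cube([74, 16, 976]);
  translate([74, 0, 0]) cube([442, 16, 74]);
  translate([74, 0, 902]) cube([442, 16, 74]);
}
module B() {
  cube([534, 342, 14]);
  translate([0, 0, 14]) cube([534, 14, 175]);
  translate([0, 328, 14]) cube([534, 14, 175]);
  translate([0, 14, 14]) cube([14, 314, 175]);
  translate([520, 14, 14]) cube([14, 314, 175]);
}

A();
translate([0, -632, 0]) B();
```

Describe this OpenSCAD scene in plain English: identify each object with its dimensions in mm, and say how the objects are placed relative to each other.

A is a picture frame with a 442×828 mm rectangular opening (x by z) and a uniform 74 mm border on every side. Frame depth is 16 mm along y. It is built from two vertical stiles running the full outside height and two horizontal rails spanning the gap between the stiles.

B is an open-topped rectangular box: outside dimensions 534×342×189 mm, with a uniform wall and base thickness of 14 mm. The base is a full 534×342 slab on the floor; four walls sit on top of the base. The front and back walls (the −y and +y sides) span the full width; the two side walls fit between them.

The open box is on the floor beside the picture frame on its −y side.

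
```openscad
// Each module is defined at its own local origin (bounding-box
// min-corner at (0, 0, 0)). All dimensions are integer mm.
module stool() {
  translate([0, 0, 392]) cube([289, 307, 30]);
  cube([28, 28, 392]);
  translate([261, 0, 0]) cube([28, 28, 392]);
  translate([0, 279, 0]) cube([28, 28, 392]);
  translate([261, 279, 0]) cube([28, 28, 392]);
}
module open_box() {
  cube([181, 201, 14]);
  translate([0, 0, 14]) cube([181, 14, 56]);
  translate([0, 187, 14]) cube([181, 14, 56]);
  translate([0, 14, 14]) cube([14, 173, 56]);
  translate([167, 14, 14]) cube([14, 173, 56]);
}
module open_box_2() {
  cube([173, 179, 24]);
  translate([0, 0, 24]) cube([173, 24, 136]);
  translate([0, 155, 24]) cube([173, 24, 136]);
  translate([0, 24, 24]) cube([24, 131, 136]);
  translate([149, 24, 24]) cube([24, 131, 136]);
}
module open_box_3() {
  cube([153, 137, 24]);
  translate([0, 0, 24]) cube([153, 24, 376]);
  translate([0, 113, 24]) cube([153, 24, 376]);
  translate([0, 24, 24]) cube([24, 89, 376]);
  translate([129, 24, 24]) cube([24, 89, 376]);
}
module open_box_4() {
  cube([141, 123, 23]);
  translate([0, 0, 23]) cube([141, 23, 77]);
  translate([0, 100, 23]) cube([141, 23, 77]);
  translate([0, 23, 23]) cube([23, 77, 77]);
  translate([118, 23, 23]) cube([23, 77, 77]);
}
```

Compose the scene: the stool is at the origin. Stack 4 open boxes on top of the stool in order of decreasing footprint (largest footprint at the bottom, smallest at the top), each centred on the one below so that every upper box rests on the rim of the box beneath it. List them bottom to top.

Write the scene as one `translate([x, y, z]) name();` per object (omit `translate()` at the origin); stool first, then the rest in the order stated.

stool();
translate([54, 53, 422]) open_box();
translate([58, 64, 492]) open_box_2();
translate([68, 85, 652]) open_box_3();
translate([74, 92, 1052]) open_box_4();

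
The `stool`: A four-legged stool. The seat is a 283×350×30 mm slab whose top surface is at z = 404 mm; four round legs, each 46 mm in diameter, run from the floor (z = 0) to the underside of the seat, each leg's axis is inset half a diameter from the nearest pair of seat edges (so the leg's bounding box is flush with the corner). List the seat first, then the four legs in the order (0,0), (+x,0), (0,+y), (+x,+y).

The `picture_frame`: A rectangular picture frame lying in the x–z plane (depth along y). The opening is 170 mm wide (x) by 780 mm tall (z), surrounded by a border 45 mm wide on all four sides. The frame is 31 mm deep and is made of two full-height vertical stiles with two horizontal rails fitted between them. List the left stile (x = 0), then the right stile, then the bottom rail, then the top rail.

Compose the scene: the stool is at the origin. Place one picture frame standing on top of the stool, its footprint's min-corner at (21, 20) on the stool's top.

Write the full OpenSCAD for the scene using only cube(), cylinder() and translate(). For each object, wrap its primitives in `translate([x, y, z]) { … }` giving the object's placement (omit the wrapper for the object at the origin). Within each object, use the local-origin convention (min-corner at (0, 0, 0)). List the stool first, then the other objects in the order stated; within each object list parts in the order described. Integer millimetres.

translate([0, 0, 374]) cube([283, 350, 30]);
translate([23, 23, 0]) cylinder(h = 374, r = 23);
translate([260, 23, 0]) cylinder(h = 374, r = 23);
translate([23, 327, 0]) cylinder(h = 374, r = 23);
translate([260, 327, 0]) cylinder(h = 374, r = 23);
translate([21, 20, 404]) {
  cube([45, 31, 870]);
  translate([215, 0, 0]) cube([45, 31, 870]);
  translate([45, 0, 0]) cube([170, 31, 45]);
  translate([45, 0, 825]) cube([170, 31, 45]);
}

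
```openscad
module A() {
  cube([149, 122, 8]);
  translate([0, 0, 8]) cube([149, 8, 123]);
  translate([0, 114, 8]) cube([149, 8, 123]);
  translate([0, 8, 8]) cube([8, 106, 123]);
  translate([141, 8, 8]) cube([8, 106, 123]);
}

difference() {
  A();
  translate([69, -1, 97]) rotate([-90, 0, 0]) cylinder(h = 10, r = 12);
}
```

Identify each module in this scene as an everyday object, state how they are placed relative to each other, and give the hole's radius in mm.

The subtracted cylinder has r = 12 mm.

A is an open box. The open box has a circular hole through its front wall. The hole's radius is 12 mm.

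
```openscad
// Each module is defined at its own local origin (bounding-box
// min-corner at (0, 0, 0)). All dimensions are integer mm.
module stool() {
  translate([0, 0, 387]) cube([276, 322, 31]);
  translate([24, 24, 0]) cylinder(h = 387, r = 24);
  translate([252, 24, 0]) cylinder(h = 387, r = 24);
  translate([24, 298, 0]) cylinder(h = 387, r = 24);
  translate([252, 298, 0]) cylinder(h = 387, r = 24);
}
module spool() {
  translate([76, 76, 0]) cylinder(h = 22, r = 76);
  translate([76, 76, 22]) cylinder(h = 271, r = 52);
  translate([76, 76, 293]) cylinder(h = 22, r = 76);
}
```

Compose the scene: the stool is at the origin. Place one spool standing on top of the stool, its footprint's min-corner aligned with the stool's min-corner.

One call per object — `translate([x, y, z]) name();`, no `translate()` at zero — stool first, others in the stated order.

stool();
translate([0, 0, 418]) spool();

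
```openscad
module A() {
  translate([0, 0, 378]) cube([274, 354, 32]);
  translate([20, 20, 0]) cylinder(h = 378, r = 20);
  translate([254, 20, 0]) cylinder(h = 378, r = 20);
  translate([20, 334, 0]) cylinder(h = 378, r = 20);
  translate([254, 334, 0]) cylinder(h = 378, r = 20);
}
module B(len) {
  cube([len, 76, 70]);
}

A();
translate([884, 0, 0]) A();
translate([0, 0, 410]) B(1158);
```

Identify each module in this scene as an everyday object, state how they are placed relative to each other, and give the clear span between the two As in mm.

Second stool starts at x = 884; first ends at x = 274; clear span = 884 − 274 = 610 mm.

A is a stool. B is a beam. A beam spans the tops of two stools. The clear span between the two stools is 610 mm.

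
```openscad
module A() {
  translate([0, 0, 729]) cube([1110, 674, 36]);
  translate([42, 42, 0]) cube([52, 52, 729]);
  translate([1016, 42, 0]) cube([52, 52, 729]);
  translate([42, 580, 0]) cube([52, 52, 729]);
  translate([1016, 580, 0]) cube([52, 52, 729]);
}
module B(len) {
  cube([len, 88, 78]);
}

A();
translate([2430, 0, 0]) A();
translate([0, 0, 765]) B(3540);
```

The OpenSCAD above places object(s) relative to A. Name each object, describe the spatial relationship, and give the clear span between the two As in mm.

A is a table. B is a beam. A beam spans the tops of two tables. The clear span between the two tables is 1320 mm.

Second table starts at x = 2430; first ends at x = 1110; clear span = 2430 − 1110 = 1320 mm.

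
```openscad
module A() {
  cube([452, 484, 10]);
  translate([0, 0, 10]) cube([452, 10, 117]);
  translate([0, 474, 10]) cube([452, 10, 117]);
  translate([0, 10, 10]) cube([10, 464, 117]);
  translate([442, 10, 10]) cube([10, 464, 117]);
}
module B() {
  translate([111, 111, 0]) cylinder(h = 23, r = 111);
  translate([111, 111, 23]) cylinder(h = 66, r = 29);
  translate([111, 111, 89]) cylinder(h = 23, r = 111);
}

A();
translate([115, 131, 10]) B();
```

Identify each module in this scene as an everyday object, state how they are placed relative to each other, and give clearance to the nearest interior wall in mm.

Clearances: x = 105, y = 121; minimum 105 mm.

A is an open box. B is a spool. The spool sits inside the open box, centred. The clearance to the nearest interior wall is 105 mm.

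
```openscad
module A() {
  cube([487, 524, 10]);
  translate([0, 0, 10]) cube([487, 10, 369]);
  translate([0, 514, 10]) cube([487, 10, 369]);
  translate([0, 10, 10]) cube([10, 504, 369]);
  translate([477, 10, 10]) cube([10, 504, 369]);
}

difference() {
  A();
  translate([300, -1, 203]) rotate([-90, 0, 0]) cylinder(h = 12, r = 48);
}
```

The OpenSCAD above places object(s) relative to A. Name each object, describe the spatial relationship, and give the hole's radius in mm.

A is an open box. The open box has a circular hole through its front wall. The hole's radius is 48 mm.

The subtracted cylinder has r = 48 mm.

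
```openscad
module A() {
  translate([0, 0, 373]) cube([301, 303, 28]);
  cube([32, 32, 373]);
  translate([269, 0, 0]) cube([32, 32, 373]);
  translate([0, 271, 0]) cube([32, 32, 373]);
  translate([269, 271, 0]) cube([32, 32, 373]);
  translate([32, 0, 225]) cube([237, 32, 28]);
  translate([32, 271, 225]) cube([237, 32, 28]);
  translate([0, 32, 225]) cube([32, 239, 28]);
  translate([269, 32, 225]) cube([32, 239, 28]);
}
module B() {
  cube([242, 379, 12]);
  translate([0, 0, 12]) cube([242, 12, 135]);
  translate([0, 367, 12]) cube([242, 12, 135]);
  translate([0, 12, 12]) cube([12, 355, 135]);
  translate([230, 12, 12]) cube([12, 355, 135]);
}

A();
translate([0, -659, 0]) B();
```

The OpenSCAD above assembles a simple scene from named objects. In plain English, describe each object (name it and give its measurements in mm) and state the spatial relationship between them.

A is a four-legged stool. The seat is a 301×303×28 mm slab whose top surface is at z = 401 mm; four square legs, each 32×32 mm in cross-section, run from the floor (z = 0) to the underside of the seat, each flush with a corner of the seat. Four stretchers, 32 mm wide and 28 mm tall, connect adjacent legs with their undersides at z = 225 mm, each running between the inner faces of the legs it joins and aligned with the legs' outer faces on the other axis.

B is an open-topped rectangular box: outside dimensions 242×379×147 mm, with a uniform wall and base thickness of 12 mm. The base is a full 242×379 slab on the floor; four walls sit on top of the base. The front and back walls (the −y and +y sides) span the full width; the two side walls fit between them.

The open box is on the floor beside the stool on its −y side.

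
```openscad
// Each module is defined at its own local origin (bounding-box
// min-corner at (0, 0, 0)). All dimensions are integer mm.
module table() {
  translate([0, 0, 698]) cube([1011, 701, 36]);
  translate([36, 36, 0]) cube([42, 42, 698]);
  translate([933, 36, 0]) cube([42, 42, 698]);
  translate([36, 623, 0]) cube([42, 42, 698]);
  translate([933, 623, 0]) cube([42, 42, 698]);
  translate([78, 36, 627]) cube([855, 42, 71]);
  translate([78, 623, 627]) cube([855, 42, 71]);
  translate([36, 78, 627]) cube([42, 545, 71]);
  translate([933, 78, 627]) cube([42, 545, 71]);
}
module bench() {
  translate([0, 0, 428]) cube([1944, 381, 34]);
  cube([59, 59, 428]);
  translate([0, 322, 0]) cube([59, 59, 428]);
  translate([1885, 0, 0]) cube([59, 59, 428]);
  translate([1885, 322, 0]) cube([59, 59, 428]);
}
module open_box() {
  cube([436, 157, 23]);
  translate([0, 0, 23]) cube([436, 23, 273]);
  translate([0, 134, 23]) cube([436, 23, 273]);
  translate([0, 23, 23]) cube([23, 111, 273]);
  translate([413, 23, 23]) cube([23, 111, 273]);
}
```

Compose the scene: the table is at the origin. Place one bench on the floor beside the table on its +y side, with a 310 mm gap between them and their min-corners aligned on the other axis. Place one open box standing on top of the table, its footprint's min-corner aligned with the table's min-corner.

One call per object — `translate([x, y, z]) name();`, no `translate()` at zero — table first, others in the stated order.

table();
translate([0, 1011, 0]) bench();
translate([0, 0, 734]) open_box();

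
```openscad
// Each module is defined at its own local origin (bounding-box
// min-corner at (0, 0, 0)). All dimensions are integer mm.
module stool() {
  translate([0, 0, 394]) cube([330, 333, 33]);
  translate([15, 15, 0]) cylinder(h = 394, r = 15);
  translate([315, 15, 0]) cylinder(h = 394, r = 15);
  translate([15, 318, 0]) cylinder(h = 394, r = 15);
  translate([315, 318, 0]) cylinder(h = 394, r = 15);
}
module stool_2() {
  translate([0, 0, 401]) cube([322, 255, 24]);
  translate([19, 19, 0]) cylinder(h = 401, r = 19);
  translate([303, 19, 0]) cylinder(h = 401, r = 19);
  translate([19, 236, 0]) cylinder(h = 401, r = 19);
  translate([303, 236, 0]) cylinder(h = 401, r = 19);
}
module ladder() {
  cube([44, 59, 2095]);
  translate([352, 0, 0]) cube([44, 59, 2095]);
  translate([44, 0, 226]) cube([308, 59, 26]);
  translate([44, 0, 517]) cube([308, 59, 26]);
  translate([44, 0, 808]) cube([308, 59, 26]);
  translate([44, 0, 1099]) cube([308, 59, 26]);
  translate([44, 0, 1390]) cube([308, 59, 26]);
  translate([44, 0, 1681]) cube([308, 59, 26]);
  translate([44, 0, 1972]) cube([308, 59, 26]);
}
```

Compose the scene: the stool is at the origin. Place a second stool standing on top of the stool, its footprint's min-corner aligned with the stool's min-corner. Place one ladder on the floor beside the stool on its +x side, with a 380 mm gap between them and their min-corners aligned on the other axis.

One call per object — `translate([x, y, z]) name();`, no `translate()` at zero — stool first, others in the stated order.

stool();
translate([0, 0, 427]) stool_2();
translate([710, 0, 0]) ladder();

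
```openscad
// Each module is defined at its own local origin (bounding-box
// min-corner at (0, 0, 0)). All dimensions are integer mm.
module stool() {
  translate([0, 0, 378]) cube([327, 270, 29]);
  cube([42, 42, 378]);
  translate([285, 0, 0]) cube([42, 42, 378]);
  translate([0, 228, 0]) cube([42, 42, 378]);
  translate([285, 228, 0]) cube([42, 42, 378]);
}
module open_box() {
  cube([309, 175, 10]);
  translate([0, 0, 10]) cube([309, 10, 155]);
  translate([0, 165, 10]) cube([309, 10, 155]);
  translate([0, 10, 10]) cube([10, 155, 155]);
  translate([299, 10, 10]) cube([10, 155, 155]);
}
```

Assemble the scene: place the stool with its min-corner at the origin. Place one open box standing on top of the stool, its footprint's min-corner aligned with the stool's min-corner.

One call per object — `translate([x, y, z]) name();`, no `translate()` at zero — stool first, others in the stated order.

stool();
translate([0, 0, 407]) open_box();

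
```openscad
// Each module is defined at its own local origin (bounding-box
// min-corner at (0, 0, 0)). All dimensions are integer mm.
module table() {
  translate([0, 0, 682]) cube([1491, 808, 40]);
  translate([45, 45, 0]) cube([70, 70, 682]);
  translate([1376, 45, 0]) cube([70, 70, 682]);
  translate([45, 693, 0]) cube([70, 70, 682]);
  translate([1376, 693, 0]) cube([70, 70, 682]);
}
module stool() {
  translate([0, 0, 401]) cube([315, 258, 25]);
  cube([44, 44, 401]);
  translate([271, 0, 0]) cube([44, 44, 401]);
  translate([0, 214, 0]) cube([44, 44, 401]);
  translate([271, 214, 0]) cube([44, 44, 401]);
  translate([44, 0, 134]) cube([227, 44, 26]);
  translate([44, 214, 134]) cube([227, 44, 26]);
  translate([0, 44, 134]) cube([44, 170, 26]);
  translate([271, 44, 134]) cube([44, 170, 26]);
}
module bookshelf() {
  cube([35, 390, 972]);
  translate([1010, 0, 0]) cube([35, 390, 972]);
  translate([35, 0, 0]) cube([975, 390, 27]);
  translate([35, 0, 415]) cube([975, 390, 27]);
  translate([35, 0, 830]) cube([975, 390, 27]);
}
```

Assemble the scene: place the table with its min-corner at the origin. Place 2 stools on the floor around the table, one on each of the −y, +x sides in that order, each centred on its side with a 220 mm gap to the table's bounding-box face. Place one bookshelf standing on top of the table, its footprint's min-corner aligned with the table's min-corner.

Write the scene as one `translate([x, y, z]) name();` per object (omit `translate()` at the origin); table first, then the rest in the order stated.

table();
translate([588, -478, 0]) stool();
translate([1711, 275, 0]) stool();
translate([0, 0, 722]) bookshelf();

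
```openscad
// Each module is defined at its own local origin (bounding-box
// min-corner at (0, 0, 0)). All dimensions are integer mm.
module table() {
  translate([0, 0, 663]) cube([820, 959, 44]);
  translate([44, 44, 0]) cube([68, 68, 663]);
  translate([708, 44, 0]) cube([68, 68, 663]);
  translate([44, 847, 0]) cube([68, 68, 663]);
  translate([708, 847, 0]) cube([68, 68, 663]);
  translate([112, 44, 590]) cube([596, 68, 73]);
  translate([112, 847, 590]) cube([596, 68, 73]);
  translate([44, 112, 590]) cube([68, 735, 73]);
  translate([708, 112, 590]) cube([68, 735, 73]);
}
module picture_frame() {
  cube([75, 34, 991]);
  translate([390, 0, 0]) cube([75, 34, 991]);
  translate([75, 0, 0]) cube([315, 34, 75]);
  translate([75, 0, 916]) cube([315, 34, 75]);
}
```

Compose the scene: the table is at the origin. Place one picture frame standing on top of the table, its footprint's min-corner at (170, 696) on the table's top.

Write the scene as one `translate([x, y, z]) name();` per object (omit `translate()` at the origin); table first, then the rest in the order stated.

table();
translate([170, 696, 707]) picture_frame();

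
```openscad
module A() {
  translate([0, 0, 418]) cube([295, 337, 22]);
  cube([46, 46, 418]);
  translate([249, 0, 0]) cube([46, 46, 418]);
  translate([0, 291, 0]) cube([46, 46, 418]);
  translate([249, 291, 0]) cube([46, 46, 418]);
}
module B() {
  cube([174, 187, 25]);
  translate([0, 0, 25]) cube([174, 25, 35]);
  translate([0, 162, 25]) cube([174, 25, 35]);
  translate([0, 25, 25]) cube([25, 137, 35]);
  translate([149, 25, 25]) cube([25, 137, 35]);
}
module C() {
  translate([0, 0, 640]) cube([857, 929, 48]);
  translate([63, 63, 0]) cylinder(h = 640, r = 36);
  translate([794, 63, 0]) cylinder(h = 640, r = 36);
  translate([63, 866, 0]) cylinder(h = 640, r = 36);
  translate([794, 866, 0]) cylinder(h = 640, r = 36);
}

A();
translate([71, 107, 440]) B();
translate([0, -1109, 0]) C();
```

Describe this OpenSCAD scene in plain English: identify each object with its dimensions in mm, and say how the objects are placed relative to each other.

A is a four-legged stool. The seat is 295×337 mm, 22 mm thick, top at z = 440 mm. It stands on four square legs, each 46×46 mm in cross-section, from z = 0 to the seat underside, each flush with a corner of the seat.

B is an open-topped rectangular box: outside dimensions 174×187×60 mm, with a uniform wall and base thickness of 25 mm. The base is a full 174×187 slab on the floor; four walls sit on top of the base. The front and back walls (the −y and +y sides) span the full width; the two side walls fit between them.

C is a table with a 857×929 mm rectangular top, 48 mm thick, top surface at z = 688 mm, supported by four round legs of 72 mm diameter, each leg's bounding box inset 27 mm from the nearest pair of top edges, running from the floor.

The open box is on top of the stool. The table is on the floor beside the stool on its −y side.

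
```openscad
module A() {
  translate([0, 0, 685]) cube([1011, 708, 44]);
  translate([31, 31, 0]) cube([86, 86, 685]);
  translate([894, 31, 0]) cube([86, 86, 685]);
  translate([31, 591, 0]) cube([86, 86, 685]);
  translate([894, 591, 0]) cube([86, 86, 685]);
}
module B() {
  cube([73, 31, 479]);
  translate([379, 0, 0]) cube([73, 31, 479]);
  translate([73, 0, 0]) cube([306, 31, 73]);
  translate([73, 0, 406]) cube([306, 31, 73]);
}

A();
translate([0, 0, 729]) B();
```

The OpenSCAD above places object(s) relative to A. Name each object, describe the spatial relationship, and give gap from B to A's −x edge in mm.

The picture frame's min-x is at 0; the table's min-x is 0; gap = 0 mm.

A is a table. B is a picture frame. The picture frame is on top of the table. The gap from the picture frame to the table's −x edge is 0 mm.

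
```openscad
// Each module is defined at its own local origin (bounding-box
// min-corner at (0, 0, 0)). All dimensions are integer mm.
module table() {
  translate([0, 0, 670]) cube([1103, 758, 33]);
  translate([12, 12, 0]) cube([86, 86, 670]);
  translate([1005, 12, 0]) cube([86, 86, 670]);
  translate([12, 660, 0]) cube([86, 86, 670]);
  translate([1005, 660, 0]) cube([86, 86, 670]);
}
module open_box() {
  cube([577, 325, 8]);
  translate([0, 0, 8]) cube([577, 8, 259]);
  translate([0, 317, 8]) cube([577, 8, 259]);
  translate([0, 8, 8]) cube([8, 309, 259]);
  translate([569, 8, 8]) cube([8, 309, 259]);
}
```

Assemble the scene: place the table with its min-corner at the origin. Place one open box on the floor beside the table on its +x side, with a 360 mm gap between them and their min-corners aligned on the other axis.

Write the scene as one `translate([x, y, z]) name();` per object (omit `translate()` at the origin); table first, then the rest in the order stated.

table();
translate([1463, 0, 0]) open_box();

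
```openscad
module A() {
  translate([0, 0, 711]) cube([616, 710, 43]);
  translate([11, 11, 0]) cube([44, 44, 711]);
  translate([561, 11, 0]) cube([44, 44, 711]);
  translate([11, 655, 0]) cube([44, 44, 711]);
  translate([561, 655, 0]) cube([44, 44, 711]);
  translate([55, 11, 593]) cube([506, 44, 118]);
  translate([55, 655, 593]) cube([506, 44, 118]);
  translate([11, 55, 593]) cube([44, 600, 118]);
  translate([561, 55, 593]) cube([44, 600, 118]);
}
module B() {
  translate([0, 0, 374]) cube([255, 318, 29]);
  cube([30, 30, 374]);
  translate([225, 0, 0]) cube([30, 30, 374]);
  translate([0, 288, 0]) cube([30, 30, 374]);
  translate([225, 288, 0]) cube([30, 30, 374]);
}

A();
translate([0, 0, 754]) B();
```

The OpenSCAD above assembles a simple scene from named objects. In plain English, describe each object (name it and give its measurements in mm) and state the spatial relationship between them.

A is a table with a 616×710 mm rectangular top, 43 mm thick, top surface at z = 754 mm, supported by four 44×44 mm square legs, each inset 11 mm from the nearest pair of top edges, running from the floor. Four apron rails, 44 mm thick and 118 mm tall, run between adjacent legs with their top edges flush with the underside of the top and their outer faces flush with the legs' outer faces.

B is a simple wooden stool: a rectangular seat 255 mm (x) by 318 mm (y), 29 mm thick, top face at z = 403 mm, on four square legs, each 30×30 mm in cross-section. The legs rest on z = 0, each flush with a corner of the seat.

The stool is on top of the table.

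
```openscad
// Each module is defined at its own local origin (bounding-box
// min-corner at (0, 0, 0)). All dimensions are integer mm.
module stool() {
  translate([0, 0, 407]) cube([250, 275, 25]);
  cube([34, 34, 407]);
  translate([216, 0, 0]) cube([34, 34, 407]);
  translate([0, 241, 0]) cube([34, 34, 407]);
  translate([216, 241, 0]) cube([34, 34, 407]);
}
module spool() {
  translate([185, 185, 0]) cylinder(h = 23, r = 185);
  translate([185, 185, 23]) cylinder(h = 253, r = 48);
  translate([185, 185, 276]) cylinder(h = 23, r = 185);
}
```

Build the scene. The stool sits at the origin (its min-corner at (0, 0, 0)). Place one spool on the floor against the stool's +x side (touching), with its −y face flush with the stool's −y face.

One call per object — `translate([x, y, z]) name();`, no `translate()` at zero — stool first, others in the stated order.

stool();
translate([250, 0, 0]) spool();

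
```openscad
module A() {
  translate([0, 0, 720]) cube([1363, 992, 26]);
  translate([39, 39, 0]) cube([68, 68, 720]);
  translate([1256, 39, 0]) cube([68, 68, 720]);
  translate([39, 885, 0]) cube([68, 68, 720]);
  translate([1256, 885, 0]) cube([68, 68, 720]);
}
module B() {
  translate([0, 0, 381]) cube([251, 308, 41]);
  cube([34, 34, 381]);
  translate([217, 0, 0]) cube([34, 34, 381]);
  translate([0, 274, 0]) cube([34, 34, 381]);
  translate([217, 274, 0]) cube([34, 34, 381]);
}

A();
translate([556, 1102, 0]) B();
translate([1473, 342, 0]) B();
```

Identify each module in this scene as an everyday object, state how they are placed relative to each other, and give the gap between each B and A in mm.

Each stool's nearest face is 110 mm from the table's bounding box.

A is a table. B is a stool. Two stools sit around the table at the +y, +x sides. The gap between each stool and the table is 110 mm.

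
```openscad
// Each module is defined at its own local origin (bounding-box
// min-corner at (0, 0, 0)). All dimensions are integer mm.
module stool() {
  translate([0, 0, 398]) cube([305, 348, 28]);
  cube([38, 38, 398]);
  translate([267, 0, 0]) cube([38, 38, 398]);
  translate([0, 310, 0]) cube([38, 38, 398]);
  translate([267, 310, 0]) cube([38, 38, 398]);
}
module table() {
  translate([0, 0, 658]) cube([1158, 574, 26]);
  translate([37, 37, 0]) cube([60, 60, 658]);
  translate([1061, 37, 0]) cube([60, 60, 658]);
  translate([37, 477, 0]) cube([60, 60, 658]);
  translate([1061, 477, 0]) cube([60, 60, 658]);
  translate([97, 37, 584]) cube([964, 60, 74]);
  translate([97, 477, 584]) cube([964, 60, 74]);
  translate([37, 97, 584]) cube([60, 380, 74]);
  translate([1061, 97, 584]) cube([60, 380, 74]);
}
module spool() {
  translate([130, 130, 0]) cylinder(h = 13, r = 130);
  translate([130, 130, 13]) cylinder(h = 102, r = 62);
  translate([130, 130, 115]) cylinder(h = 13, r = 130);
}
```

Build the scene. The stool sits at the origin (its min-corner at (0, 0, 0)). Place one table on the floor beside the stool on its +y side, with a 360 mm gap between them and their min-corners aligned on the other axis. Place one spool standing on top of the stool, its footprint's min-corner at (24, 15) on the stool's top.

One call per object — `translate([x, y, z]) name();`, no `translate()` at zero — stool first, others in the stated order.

stool();
translate([0, 708, 0]) table();
translate([24, 15, 426]) spool();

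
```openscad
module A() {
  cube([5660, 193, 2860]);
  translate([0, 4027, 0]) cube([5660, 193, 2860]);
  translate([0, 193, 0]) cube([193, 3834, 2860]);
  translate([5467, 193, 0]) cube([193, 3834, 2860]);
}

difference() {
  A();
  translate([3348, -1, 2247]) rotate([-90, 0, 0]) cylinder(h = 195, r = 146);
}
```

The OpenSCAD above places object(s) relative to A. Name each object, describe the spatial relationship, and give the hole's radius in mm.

The subtracted cylinder has r = 146 mm.

A is a house frame. The house frame has a circular hole through its front wall. The hole's radius is 146 mm.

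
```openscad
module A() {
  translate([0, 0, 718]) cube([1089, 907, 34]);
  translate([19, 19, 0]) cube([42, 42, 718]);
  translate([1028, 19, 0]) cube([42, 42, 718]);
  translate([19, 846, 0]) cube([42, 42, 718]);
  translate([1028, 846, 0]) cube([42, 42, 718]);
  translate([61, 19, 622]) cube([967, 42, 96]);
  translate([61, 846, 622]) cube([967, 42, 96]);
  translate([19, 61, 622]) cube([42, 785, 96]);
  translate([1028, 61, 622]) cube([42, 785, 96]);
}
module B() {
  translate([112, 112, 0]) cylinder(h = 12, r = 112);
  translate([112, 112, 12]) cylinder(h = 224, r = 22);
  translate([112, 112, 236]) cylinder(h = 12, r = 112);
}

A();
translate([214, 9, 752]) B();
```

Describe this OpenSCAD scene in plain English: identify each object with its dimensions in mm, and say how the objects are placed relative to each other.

A is a table: top 1089 mm (x) × 907 mm (y), 34 mm thick, upper face at z = 752 mm, on four 42×42 mm square legs, each inset 19 mm from the nearest pair of top edges, running from z = 0 to the bottom of the top. Four apron rails, 42 mm thick and 96 mm tall, run between adjacent legs with their top edges flush with the underside of the top and their outer faces flush with the legs' outer faces.

B is a spool: two coaxial disc flanges of radius 112 mm and thickness 12 mm, joined by a core cylinder of radius 22 mm and height 224 mm. The lower flange rests on z = 0 and the three cylinders share a vertical axis.

The spool is on top of the table.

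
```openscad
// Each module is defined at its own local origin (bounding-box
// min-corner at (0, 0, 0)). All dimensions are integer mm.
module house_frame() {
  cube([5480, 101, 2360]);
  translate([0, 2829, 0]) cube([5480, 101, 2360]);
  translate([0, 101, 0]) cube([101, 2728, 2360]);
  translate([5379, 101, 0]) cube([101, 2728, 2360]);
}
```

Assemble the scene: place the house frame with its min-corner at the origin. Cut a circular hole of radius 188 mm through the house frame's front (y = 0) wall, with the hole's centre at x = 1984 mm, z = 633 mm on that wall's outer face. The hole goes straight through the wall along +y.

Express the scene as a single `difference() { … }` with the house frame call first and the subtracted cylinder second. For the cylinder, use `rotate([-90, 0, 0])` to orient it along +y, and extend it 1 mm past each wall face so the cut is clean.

difference() {
  house_frame();
  translate([1984, -1, 633]) rotate([-90, 0, 0]) cylinder(h = 103, r = 188);
}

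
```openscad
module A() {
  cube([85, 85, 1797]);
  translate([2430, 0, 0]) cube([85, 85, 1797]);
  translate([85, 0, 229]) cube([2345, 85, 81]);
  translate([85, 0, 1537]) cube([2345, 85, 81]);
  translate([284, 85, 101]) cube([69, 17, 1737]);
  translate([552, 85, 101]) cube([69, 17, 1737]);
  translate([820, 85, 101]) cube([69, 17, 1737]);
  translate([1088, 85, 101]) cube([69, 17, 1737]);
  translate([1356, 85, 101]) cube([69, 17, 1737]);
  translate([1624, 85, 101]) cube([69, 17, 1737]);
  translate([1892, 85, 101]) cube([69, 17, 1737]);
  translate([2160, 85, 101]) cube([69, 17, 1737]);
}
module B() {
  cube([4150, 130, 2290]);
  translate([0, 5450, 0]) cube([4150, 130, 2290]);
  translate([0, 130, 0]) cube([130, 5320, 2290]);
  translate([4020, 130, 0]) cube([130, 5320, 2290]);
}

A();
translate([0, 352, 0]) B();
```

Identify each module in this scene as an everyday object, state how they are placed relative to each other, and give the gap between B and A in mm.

The house frame's nearest face is 250 mm from the fence section's +y face.

A is a fence section. B is a house frame. The house frame is on the floor beside the fence section on its +y side. The gap between the house frame and the fence section is 250 mm.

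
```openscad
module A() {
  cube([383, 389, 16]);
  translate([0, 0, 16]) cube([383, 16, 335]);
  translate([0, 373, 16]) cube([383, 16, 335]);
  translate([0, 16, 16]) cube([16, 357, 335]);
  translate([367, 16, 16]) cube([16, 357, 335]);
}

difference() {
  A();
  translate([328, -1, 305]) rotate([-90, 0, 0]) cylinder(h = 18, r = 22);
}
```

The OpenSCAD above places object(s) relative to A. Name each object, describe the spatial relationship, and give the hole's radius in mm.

A is an open box. The open box has a circular hole through its front wall. The hole's radius is 22 mm.

The subtracted cylinder has r = 22 mm.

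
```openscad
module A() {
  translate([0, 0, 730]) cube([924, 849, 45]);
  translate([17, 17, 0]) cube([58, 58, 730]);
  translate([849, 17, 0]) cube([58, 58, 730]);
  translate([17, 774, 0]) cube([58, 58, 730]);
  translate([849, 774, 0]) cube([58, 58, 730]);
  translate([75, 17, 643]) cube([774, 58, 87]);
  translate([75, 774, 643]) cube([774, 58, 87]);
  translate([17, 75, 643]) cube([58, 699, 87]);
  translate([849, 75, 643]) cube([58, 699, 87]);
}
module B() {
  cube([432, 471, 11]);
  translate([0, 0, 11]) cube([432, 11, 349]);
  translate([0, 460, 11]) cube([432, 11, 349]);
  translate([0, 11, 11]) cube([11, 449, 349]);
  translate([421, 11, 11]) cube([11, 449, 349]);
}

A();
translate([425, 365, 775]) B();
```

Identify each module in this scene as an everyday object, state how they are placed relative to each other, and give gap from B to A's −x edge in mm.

The open box's min-x is at 425; the table's min-x is 0; gap = 425 mm.

A is a table. B is an open box. The open box is on top of the table. The gap from the open box to the table's −x edge is 425 mm.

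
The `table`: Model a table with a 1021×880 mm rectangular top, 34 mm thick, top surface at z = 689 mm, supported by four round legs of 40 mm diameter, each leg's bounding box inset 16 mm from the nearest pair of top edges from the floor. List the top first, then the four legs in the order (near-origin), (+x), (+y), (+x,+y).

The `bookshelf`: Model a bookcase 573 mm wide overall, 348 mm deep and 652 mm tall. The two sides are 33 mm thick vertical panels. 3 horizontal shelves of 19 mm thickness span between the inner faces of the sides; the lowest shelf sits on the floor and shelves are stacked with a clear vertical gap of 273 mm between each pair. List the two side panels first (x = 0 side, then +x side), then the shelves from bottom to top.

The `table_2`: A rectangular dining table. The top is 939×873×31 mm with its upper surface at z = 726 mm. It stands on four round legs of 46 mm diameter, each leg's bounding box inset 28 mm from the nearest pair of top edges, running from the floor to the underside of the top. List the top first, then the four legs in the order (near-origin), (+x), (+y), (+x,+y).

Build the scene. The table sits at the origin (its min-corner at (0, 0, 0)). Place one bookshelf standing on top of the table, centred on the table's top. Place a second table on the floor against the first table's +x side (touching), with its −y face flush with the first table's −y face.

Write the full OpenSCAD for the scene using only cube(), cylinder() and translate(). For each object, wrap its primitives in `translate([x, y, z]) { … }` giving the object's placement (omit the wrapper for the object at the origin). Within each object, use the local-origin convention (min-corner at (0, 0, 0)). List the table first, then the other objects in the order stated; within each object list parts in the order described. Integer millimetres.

translate([0, 0, 655]) cube([1021, 880, 34]);
translate([36, 36, 0]) cylinder(h = 655, r = 20);
translate([985, 36, 0]) cylinder(h = 655, r = 20);
translate([36, 844, 0]) cylinder(h = 655, r = 20);
translate([985, 844, 0]) cylinder(h = 655, r = 20);
translate([224, 266, 689]) {
  cube([33, 348, 652]);
  translate([540, 0, 0]) cube([33, 348, 652]);
  translate([33, 0, 0]) cube([507, 348, 19]);
  translate([33, 0, 292]) cube([507, 348, 19]);
  translate([33, 0, 584]) cube([507, 348, 19]);
}
translate([1021, 0, 0]) {
  translate([0, 0, 695]) cube([939, 873, 31]);
  translate([51, 51, 0]) cylinder(h = 695, r = 23);
  translate([888, 51, 0]) cylinder(h = 695, r = 23);
  translate([51, 822, 0]) cylinder(h = 695, r = 23);
  translate([888, 822, 0]) cylinder(h = 695, r = 23);
}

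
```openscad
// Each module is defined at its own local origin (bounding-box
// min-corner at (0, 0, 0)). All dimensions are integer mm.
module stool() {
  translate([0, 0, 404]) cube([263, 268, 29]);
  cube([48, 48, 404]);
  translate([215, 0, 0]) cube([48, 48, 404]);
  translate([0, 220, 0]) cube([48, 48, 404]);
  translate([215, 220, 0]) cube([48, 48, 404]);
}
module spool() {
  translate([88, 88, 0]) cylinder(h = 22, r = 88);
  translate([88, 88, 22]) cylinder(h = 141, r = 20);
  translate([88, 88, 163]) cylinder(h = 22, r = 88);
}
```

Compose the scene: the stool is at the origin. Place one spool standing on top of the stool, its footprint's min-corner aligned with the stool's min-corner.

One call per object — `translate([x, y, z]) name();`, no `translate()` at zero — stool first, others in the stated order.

stool();
translate([0, 0, 433]) spool();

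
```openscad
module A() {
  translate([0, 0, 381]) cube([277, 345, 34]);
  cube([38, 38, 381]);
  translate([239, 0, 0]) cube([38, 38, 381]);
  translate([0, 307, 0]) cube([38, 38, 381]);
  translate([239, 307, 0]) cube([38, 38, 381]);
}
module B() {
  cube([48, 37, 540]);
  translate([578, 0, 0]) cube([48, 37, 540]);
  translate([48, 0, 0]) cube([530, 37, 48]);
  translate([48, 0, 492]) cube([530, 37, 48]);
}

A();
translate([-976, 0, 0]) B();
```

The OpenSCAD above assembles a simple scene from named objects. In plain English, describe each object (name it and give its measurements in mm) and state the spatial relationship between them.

A is a simple wooden stool: a rectangular seat 277 mm (x) by 345 mm (y), 34 mm thick, top face at z = 415 mm, on four square legs, each 38×38 mm in cross-section. The legs rest on z = 0, each flush with a corner of the seat.

B is a rectangular picture frame lying in the x–z plane (depth along y). The opening is 530 mm wide (x) by 444 mm tall (z), surrounded by a border 48 mm wide on all four sides. The frame is 37 mm deep and is made of two full-height vertical stiles with two horizontal rails fitted between them.

The picture frame is on the floor beside the stool on its −x side.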